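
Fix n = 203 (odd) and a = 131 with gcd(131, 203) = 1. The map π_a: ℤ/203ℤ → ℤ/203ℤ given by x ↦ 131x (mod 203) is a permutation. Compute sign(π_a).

Trace 97: π^k(97) = [97, 121, 17, 197, 26, 158, 195] for k=0..6.
5 cycles of lengths [84, 84, 28, 6, 1].
With 5 cycles on 203 points, sign = (−1)^{203−5} = +1.
Via Zolotarev, sign(π_{131}) = (131|203) = +1.

+1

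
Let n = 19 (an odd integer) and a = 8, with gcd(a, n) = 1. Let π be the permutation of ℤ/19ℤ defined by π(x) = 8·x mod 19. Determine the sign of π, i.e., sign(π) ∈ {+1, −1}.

-1

Orbit of 1 under x↦8x: [1, 8, 7, 18, 11, 12]… (length divides ord_19(8)).
4 cycles of lengths [6, 6, 6, 1].
n − c = 19 − 4 = 15; sign = (−1)^15 = -1.
The Jacobi symbol (8|19) = -1 (Zolotarev) agrees.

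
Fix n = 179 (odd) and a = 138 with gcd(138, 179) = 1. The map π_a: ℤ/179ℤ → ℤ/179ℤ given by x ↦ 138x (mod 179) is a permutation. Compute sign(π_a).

Trace 77: π^k(77) = [77, 65, 20, 75, 147, 59, 87] for k=0..6.
Decompose π into cycles: lengths [89, 89, 1] (3 cycles, including the fixed point 0).
With 3 cycles on 179 points, sign = (−1)^{179−3} = +1.

+1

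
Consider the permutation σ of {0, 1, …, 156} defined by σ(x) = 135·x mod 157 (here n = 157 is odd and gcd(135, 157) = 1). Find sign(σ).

Orbit of 12 under x↦135x: [12, 50, 156, 22, 144, 129, 145]… (length divides ord_157(135)).
Cycle lengths of π_135 on ℤ/157ℤ: [12, 12, 12, 12, 12, 12, 12, 12, 12, 12, 12, 12, 12, 1]; 14 cycles in total.
157 − 14 = 143 transpositions; sign(π) = (−1)^143 = -1.
Via Zolotarev, sign(π_{135}) = (135|157) = -1.

-1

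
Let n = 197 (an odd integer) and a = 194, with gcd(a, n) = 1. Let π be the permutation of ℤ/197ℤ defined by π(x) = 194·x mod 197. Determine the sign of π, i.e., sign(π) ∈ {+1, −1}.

Start at x=128: 128 → 10 → 167 → 90 → 124 → 22 → 131 → … (one orbit).
Decompose π into cycles: lengths [196, 1] (2 cycles, including the fixed point 0).
With 2 cycles on 197 points, sign = (−1)^{197−2} = -1.
Via Zolotarev, sign(π_{194}) = (194|197) = -1.

-1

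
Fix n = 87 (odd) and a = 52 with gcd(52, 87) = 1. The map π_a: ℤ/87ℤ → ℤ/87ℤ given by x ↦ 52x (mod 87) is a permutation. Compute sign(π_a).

+1

Orbit of 25 under x↦52x: [25, 82, 1, 52, 7, 16, 49]… (length divides ord_87(52)).
The orbit structure of x ↦ 52x mod 87: 15 orbits of sizes [7, 7, 7, 7, 7, 7, 7, 7, 7, 7, 7, 7, 1, 1, 1].
87 − 15 = 72 transpositions; sign(π) = (−1)^72 = +1.
Check: (52/87) = +1 by Zolotarev.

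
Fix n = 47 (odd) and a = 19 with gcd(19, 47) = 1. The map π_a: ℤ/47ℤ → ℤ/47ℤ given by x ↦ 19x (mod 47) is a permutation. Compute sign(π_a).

Start at x=38: 38 → 17 → 41 → 27 → 43 → 18 → 13 → … (one orbit).
π_19 has 2 disjoint cycles with lengths [46, 1] on {0,…,46}.
Σ(ℓ_i−1) = 47−2 = 45; sign = (−1)^45 = -1.
Zolotarev: (19|47) = -1, matching the cycle-count sign.

-1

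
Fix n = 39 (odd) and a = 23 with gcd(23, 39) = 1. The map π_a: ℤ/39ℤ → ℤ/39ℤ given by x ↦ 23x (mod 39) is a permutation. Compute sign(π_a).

-1

Start at x=23: 23 → 22 → 38 → 16 → 17 → 1 → 23 (one orbit).
8 cycles of lengths [6, 6, 6, 6, 6, 6, 2, 1].
sign(π) = (−1)^{n − #cycles} = (−1)^{39−8} = (−1)^31 = -1.
The Jacobi symbol (23|39) = -1 (Zolotarev) agrees.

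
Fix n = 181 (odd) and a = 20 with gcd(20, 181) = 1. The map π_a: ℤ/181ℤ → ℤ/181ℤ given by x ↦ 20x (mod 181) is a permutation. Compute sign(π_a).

Trace 129: π^k(129) = [129, 46, 15, 119, 27, 178, 121] for k=0..6.
3 cycles of lengths [90, 90, 1].
sign(π) = (−1)^{n − #cycles} = (−1)^{181−3} = (−1)^178 = +1.
Check: (20/181) = +1 by Zolotarev.

+1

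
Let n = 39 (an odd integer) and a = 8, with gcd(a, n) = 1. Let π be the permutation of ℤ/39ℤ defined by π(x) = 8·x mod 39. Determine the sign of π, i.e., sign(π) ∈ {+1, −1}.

Start at x=1: 1 → 8 → 25 → 5 → 1 (one orbit).
The orbit structure of x ↦ 8x mod 39: 11 orbits of sizes [4, 4, 4, 4, 4, 4, 4, 4, 4, 2, 1].
Σ(ℓ_i−1) = 39−11 = 28; sign = (−1)^28 = +1.

+1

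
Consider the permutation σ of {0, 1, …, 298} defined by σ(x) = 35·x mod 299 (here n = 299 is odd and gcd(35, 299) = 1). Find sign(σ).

Orbit of 87 under x↦35x: [87, 55, 131, 100, 211, 209, 139]… (length divides ord_299(35)).
Cycle type of π: 33×8 + 11×2 + 3×4 + 1; total 15 cycles.
Σ(ℓ_i−1) = 299−15 = 284; sign = (−1)^284 = +1.
Via Zolotarev, sign(π_{35}) = (35|299) = +1.

+1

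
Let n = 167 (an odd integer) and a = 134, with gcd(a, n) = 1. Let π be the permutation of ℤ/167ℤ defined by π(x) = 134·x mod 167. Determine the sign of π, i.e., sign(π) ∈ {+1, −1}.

Orbit of 125 under x↦134x: [125, 50, 20, 8, 70, 28, 78]… (length divides ord_167(134)).
The orbit structure of x ↦ 134x mod 167: 2 orbits of sizes [166, 1].
n − c = 167 − 2 = 165; sign = (−1)^165 = -1.

-1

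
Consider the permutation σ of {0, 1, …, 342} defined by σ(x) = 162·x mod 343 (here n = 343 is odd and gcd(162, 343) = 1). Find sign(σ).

+1

Orbit of 85 under x↦162x: [85, 50, 211, 225, 92, 155, 71]… (length divides ord_343(162)).
19 cycles of lengths [49, 49, 49, 49, 49, 49, 7, 7, 7, 7, 7, 7, 1, 1, 1, 1, 1, 1, 1].
19 cycles on 343: each ℓ→(−1)^(ℓ−1), product (−1)^324 = +1.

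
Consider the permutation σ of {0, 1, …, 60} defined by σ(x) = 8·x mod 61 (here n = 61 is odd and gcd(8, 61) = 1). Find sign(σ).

-1

Orbit of 60 under x↦8x: [60, 53, 58, 37, 52, 50, 34]… (length divides ord_61(8)).
Cycle type of π: 20×3 + 1; total 4 cycles.
4 cycles on 61: each ℓ→(−1)^(ℓ−1), product (−1)^57 = -1.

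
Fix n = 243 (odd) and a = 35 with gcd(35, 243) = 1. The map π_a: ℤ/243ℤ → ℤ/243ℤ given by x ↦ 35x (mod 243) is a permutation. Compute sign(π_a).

-1

Trace 190: π^k(190) = [190, 89, 199, 161, 46, 152, 217] for k=0..6.
14 cycles of lengths [54, 54, 54, 18, 18, 18, 6, 6, 6, 2, 2, 2, 2, 1].
14 cycles on 243: each ℓ→(−1)^(ℓ−1), product (−1)^229 = -1.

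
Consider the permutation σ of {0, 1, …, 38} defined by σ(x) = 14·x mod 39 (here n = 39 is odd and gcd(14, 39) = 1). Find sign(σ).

-1

Trace 1: π^k(1) = [1, 14] for k=0..1.
The orbit structure of x ↦ 14x mod 39: 26 orbits of sizes [2, 2, 2, 2, 2, 2, 2, 2, 2, 2, 2, 2, 2, 1, 1, 1, 1, 1, 1, 1, 1, 1, 1, 1, 1, 1].
39 − 26 = 13 transpositions; sign(π) = (−1)^13 = -1.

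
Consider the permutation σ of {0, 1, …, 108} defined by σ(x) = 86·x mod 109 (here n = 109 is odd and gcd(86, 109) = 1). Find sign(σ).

-1

Orbit of 32 under x↦86x: [32, 27, 33, 4, 17, 45, 55]… (length divides ord_109(86)).
Cycle type of π: 36×3 + 1; total 4 cycles.
Σ(ℓ_i−1) = 109−4 = 105; sign = (−1)^105 = -1.
Check: (86/109) = -1 by Zolotarev.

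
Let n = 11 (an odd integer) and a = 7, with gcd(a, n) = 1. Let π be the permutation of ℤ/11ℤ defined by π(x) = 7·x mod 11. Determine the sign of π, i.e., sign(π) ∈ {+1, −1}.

Start at x=5: 5 → 2 → 3 → 10 → 4 → 6 → 9 → … (one orbit).
2 cycles of lengths [10, 1].
With 2 cycles on 11 points, sign = (−1)^{11−2} = -1.
The Jacobi symbol (7|11) = -1 (Zolotarev) agrees.

-1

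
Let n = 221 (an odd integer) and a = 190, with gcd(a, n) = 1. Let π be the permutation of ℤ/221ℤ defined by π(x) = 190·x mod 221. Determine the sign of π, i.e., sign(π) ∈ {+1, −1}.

Orbit of 57 under x↦190x: [57, 1, 190, 77, 44, 183, 73]… (length divides ord_221(190)).
Decompose π into cycles: lengths [16, 16, 16, 16, 16, 16, 16, 16, 16, 16, 16, 16, 16, 4, 4, 4, 1] (17 cycles, including the fixed point 0).
With 17 cycles on 221 points, sign = (−1)^{221−17} = +1.

+1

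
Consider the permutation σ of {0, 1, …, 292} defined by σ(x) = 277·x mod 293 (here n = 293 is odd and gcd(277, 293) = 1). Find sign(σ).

Orbit of 225 under x↦277x: [225, 209, 172, 178, 82, 153, 189]… (length divides ord_293(277)).
Cycle type of π: 146×2 + 1; total 3 cycles.
sign(π) = (−1)^{n − #cycles} = (−1)^{293−3} = (−1)^290 = +1.
(277|293)_J = +1 (Zolotarev's lemma cross-check).

+1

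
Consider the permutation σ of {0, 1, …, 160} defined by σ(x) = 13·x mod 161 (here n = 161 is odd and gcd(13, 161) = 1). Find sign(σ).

Trace 141: π^k(141) = [141, 62, 1, 13, 8, 104, 64] for k=0..6.
π_13 has 12 disjoint cycles with lengths [22, 22, 22, 22, 22, 22, 11, 11, 2, 2, 2, 1] on {0,…,160}.
Σ(ℓ_i−1) = 161−12 = 149; sign = (−1)^149 = -1.

-1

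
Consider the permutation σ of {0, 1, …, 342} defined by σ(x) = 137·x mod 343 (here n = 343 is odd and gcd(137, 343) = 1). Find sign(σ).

Start at x=219: 219 → 162 → 242 → 226 → 92 → 256 → 86 → … (one orbit).
7 cycles of lengths [147, 147, 21, 21, 3, 3, 1].
7 cycles on 343: each ℓ→(−1)^(ℓ−1), product (−1)^336 = +1.

+1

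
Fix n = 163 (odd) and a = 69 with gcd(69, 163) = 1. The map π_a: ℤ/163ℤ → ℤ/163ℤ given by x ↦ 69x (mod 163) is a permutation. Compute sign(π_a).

+1

Trace 14: π^k(14) = [14, 151, 150, 81, 47, 146, 131] for k=0..6.
Cycle type of π: 81×2 + 1; total 3 cycles.
n − c = 163 − 3 = 160; sign = (−1)^160 = +1.
Check: (69/163) = +1 by Zolotarev.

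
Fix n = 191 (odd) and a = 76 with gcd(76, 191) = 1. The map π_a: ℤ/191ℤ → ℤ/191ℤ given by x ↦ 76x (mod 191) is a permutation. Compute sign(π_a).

-1

Orbit of 44 under x↦76x: [44, 97, 114, 69, 87, 118, 182]… (length divides ord_191(76)).
The orbit structure of x ↦ 76x mod 191: 2 orbits of sizes [190, 1].
2 cycles on 191: each ℓ→(−1)^(ℓ−1), product (−1)^189 = -1.
Via Zolotarev, sign(π_{76}) = (76|191) = -1.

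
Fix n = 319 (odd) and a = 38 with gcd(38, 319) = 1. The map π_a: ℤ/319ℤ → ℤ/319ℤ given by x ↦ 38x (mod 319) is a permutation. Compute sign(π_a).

+1

Start at x=212: 212 → 81 → 207 → 210 → 5 → 190 → 202 → … (one orbit).
π_38 has 9 disjoint cycles with lengths [70, 70, 70, 70, 14, 14, 5, 5, 1] on {0,…,318}.
sign(π) = (−1)^{n − #cycles} = (−1)^{319−9} = (−1)^310 = +1.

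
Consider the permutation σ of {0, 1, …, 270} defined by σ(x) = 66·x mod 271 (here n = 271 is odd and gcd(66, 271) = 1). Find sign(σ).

-1

Start at x=17: 17 → 38 → 69 → 218 → 25 → 24 → 229 → … (one orbit).
The orbit structure of x ↦ 66x mod 271: 2 orbits of sizes [270, 1].
With 2 cycles on 271 points, sign = (−1)^{271−2} = -1.
Via Zolotarev, sign(π_{66}) = (66|271) = -1.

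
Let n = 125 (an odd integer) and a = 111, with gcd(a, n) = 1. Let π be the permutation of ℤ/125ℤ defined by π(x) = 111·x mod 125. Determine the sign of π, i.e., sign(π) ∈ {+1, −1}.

Start at x=81: 81 → 116 → 1 → 111 → 71 → 6 → 41 → … (one orbit).
Cycle lengths of π_111 on ℤ/125ℤ: [25, 25, 25, 25, 5, 5, 5, 5, 1, 1, 1, 1, 1]; 13 cycles in total.
sign(π) = (−1)^{n − #cycles} = (−1)^{125−13} = (−1)^112 = +1.
Via Zolotarev, sign(π_{111}) = (111|125) = +1.

+1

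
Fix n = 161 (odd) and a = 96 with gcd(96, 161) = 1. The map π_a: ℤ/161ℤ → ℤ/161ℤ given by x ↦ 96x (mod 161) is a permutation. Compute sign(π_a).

-1

Trace 128: π^k(128) = [128, 52, 1, 96, 39, 41, 72] for k=0..6.
The orbit structure of x ↦ 96x mod 161: 6 orbits of sizes [66, 66, 11, 11, 6, 1].
sign(π) = (−1)^{n − #cycles} = (−1)^{161−6} = (−1)^155 = -1.
Zolotarev: (96|161) = -1, matching the cycle-count sign.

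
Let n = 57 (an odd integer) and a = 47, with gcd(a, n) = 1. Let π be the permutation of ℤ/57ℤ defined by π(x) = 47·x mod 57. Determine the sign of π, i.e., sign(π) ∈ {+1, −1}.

-1

Start at x=49: 49 → 23 → 55 → 20 → 28 → 5 → 7 → … (one orbit).
Cycle type of π: 18×2 + 9×2 + 2 + 1; total 6 cycles.
n − c = 57 − 6 = 51; sign = (−1)^51 = -1.
Check: (47/57) = -1 by Zolotarev.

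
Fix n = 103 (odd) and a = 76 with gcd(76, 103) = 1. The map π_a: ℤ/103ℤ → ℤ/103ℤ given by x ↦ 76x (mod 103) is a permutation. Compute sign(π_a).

+1

Orbit of 93 under x↦76x: [93, 64, 23, 100, 81, 79, 30]… (length divides ord_103(76)).
7 cycles of lengths [17, 17, 17, 17, 17, 17, 1].
Σ(ℓ_i−1) = 103−7 = 96; sign = (−1)^96 = +1.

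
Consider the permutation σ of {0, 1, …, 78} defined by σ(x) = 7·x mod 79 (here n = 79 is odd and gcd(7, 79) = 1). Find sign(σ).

-1

Start at x=77: 77 → 65 → 60 → 25 → 17 → 40 → 43 → … (one orbit).
Decompose π into cycles: lengths [78, 1] (2 cycles, including the fixed point 0).
With 2 cycles on 79 points, sign = (−1)^{79−2} = -1.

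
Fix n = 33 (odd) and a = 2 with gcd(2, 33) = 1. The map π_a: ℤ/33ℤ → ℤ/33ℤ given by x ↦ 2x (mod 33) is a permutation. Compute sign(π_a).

+1

Start at x=17: 17 → 1 → 2 → 4 → 8 → 16 → 32 → … (one orbit).
π_2 has 5 disjoint cycles with lengths [10, 10, 10, 2, 1] on {0,…,32}.
With 5 cycles on 33 points, sign = (−1)^{33−5} = +1.
Via Zolotarev, sign(π_{2}) = (2|33) = +1.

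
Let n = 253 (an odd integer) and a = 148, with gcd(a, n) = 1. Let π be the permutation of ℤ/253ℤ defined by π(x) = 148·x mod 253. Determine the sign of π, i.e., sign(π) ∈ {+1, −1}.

-1

Start at x=58: 58 → 235 → 119 → 155 → 170 → 113 → 26 → … (one orbit).
The orbit structure of x ↦ 148x mod 253: 6 orbits of sizes [110, 110, 22, 5, 5, 1].
sign(π) = (−1)^{n − #cycles} = (−1)^{253−6} = (−1)^247 = -1.
The Jacobi symbol (148|253) = -1 (Zolotarev) agrees.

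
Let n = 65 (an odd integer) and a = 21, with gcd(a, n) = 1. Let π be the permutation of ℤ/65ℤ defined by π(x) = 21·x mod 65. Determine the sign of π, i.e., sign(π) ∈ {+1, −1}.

Start at x=1: 1 → 21 → 51 → 31 → 1 (one orbit).
The orbit structure of x ↦ 21x mod 65: 20 orbits of sizes [4, 4, 4, 4, 4, 4, 4, 4, 4, 4, 4, 4, 4, 4, 4, 1, 1, 1, 1, 1].
65 − 20 = 45 transpositions; sign(π) = (−1)^45 = -1.
The Jacobi symbol (21|65) = -1 (Zolotarev) agrees.

-1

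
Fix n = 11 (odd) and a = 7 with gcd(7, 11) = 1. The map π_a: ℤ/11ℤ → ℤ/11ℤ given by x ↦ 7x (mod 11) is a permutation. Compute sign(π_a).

Start at x=10: 10 → 4 → 6 → 9 → 8 → 1 → 7 → … (one orbit).
Decompose π into cycles: lengths [10, 1] (2 cycles, including the fixed point 0).
Σ(ℓ_i−1) = 11−2 = 9; sign = (−1)^9 = -1.
(7|11)_J = -1 (Zolotarev's lemma cross-check).

-1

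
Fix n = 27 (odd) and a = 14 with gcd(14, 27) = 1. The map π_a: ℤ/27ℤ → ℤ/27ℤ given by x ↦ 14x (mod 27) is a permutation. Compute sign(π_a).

-1

Start at x=10: 10 → 5 → 16 → 8 → 4 → 2 → 1 → … (one orbit).
Decompose π into cycles: lengths [18, 6, 2, 1] (4 cycles, including the fixed point 0).
27 − 4 = 23 transpositions; sign(π) = (−1)^23 = -1.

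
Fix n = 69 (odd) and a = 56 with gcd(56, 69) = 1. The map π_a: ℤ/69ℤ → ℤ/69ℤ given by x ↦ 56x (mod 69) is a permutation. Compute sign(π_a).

+1

Start at x=53: 53 → 1 → 56 → 31 → 11 → 64 → 65 → … (one orbit).
Cycle lengths of π_56 on ℤ/69ℤ: [22, 22, 22, 2, 1]; 5 cycles in total.
5 cycles on 69: each ℓ→(−1)^(ℓ−1), product (−1)^64 = +1.
Zolotarev: (56|69) = +1, matching the cycle-count sign.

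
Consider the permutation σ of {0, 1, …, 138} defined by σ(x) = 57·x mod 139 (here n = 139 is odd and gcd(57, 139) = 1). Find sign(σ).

Trace 100: π^k(100) = [100, 1, 57, 52, 45, 63, 116] for k=0..6.
The orbit structure of x ↦ 57x mod 139: 7 orbits of sizes [23, 23, 23, 23, 23, 23, 1].
7 cycles on 139: each ℓ→(−1)^(ℓ−1), product (−1)^132 = +1.

+1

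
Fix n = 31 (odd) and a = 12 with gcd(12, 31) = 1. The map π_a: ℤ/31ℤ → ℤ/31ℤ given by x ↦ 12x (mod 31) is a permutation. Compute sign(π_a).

Orbit of 19 under x↦12x: [19, 11, 8, 3, 5, 29, 7]… (length divides ord_31(12)).
π_12 has 2 disjoint cycles with lengths [30, 1] on {0,…,30}.
Σ(ℓ_i−1) = 31−2 = 29; sign = (−1)^29 = -1.
The Jacobi symbol (12|31) = -1 (Zolotarev) agrees.

-1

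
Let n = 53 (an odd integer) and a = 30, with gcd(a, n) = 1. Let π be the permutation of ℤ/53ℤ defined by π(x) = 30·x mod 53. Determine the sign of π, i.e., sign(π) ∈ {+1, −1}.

-1

Start at x=1: 1 → 30 → 52 → 23 → 1 (one orbit).
Cycle type of π: 4×13 + 1; total 14 cycles.
Σ(ℓ_i−1) = 53−14 = 39; sign = (−1)^39 = -1.
Zolotarev: (30|53) = -1, matching the cycle-count sign.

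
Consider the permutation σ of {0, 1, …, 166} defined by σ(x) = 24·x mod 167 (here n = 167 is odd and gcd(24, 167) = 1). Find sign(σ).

+1

Orbit of 154 under x↦24x: [154, 22, 27, 147, 21, 3, 72]… (length divides ord_167(24)).
The orbit structure of x ↦ 24x mod 167: 3 orbits of sizes [83, 83, 1].
n − c = 167 − 3 = 164; sign = (−1)^164 = +1.
Zolotarev: (24|167) = +1, matching the cycle-count sign.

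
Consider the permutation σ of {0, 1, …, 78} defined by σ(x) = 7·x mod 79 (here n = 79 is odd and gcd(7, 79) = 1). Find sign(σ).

-1

Start at x=56: 56 → 76 → 58 → 11 → 77 → 65 → 60 → … (one orbit).
2 cycles of lengths [78, 1].
n − c = 79 − 2 = 77; sign = (−1)^77 = -1.
Check: (7/79) = -1 by Zolotarev.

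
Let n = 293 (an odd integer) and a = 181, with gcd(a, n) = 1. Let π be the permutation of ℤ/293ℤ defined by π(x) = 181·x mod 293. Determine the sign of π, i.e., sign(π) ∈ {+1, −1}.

Trace 71: π^k(71) = [71, 252, 197, 204, 6, 207, 256] for k=0..6.
π_181 has 2 disjoint cycles with lengths [292, 1] on {0,…,292}.
n − c = 293 − 2 = 291; sign = (−1)^291 = -1.

-1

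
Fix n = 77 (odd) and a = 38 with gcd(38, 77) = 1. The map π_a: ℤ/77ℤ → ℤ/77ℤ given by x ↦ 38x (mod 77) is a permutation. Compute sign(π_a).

Trace 75: π^k(75) = [75, 1, 38, 58, 48, 53, 12] for k=0..6.
6 cycles of lengths [30, 30, 6, 5, 5, 1].
6 cycles on 77: each ℓ→(−1)^(ℓ−1), product (−1)^71 = -1.
The Jacobi symbol (38|77) = -1 (Zolotarev) agrees.

-1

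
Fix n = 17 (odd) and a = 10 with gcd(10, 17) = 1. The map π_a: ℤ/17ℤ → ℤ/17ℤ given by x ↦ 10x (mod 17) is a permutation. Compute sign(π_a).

Trace 12: π^k(12) = [12, 1, 10, 15, 14, 4, 6] for k=0..6.
Decompose π into cycles: lengths [16, 1] (2 cycles, including the fixed point 0).
2 cycles on 17: each ℓ→(−1)^(ℓ−1), product (−1)^15 = -1.
(10|17)_J = -1 (Zolotarev's lemma cross-check).

-1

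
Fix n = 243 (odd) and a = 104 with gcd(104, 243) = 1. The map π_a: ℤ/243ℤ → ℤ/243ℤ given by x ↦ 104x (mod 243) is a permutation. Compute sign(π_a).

-1

Orbit of 224 under x↦104x: [224, 211, 74, 163, 185, 43, 98]… (length divides ord_243(104)).
Cycle type of π: 162 + 54 + 18 + 6 + 2 + 1; total 6 cycles.
Σ(ℓ_i−1) = 243−6 = 237; sign = (−1)^237 = -1.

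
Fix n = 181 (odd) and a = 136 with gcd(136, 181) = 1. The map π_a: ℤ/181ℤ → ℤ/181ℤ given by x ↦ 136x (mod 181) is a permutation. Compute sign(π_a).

+1

Orbit of 148 under x↦136x: [148, 37, 145, 172, 43, 56, 14]… (length divides ord_181(136)).
Cycle lengths of π_136 on ℤ/181ℤ: [90, 90, 1]; 3 cycles in total.
sign(π) = (−1)^{n − #cycles} = (−1)^{181−3} = (−1)^178 = +1.
The Jacobi symbol (136|181) = +1 (Zolotarev) agrees.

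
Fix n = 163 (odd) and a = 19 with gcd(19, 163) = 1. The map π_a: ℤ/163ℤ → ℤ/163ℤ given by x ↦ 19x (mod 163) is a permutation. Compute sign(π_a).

-1

Orbit of 36 under x↦19x: [36, 32, 119, 142, 90, 80, 53]… (length divides ord_163(19)).
Decompose π into cycles: lengths [162, 1] (2 cycles, including the fixed point 0).
Σ(ℓ_i−1) = 163−2 = 161; sign = (−1)^161 = -1.
Check: (19/163) = -1 by Zolotarev.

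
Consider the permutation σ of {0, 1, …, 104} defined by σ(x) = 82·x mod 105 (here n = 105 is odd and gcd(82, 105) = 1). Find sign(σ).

Start at x=82: 82 → 4 → 13 → 16 → 52 → 64 → 103 → … (one orbit).
Cycle lengths of π_82 on ℤ/105ℤ: [12, 12, 12, 12, 12, 12, 6, 6, 6, 4, 4, 4, 1, 1, 1]; 15 cycles in total.
Σ(ℓ_i−1) = 105−15 = 90; sign = (−1)^90 = +1.

+1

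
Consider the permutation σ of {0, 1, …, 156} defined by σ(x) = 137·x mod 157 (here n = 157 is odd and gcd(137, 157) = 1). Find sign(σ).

Orbit of 88 under x↦137x: [88, 124, 32, 145, 83, 67, 73]… (length divides ord_157(137)).
Cycle type of π: 156 + 1; total 2 cycles.
157 − 2 = 155 transpositions; sign(π) = (−1)^155 = -1.
The Jacobi symbol (137|157) = -1 (Zolotarev) agrees.

-1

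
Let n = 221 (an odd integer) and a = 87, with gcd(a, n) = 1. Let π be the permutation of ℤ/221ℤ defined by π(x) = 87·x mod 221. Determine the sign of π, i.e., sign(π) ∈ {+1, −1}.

+1

Orbit of 66 under x↦87x: [66, 217, 94, 1, 87, 55, 144]… (length divides ord_221(87)).
Cycle type of π: 24×8 + 8×2 + 3×4 + 1; total 15 cycles.
Σ(ℓ_i−1) = 221−15 = 206; sign = (−1)^206 = +1.
Check: (87/221) = +1 by Zolotarev.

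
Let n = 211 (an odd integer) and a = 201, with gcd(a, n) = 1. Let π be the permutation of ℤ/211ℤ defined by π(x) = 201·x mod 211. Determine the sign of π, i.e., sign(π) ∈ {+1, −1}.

+1

Start at x=150: 150 → 188 → 19 → 21 → 1 → 201 → 100 → … (one orbit).
Cycle type of π: 15×14 + 1; total 15 cycles.
211 − 15 = 196 transpositions; sign(π) = (−1)^196 = +1.
The Jacobi symbol (201|211) = +1 (Zolotarev) agrees.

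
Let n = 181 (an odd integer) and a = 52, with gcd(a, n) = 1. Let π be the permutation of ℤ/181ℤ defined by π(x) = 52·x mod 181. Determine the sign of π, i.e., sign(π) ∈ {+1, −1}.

+1

Trace 1: π^k(1) = [1, 52, 170, 152, 121, 138, 117] for k=0..6.
Decompose π into cycles: lengths [90, 90, 1] (3 cycles, including the fixed point 0).
With 3 cycles on 181 points, sign = (−1)^{181−3} = +1.
The Jacobi symbol (52|181) = +1 (Zolotarev) agrees.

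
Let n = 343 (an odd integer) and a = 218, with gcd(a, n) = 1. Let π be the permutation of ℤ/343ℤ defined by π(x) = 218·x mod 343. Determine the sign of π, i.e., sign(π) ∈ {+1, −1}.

Trace 253: π^k(253) = [253, 274, 50, 267, 239, 309, 134] for k=0..6.
Cycle type of π: 49×6 + 7×6 + 1×7; total 19 cycles.
343 − 19 = 324 transpositions; sign(π) = (−1)^324 = +1.
Via Zolotarev, sign(π_{218}) = (218|343) = +1.

+1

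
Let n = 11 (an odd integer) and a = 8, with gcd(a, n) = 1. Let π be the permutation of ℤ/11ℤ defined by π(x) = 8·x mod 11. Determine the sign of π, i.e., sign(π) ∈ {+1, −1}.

Start at x=3: 3 → 2 → 5 → 7 → 1 → 8 → 9 → … (one orbit).
2 cycles of lengths [10, 1].
n − c = 11 − 2 = 9; sign = (−1)^9 = -1.
Via Zolotarev, sign(π_{8}) = (8|11) = -1.

-1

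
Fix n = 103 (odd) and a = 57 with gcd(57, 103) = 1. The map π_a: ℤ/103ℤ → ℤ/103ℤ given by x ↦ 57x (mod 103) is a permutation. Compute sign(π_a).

-1

Orbit of 46 under x↦57x: [46, 47, 1, 57, 56, 102]… (length divides ord_103(57)).
The orbit structure of x ↦ 57x mod 103: 18 orbits of sizes [6, 6, 6, 6, 6, 6, 6, 6, 6, 6, 6, 6, 6, 6, 6, 6, 6, 1].
18 cycles on 103: each ℓ→(−1)^(ℓ−1), product (−1)^85 = -1.
Zolotarev: (57|103) = -1, matching the cycle-count sign.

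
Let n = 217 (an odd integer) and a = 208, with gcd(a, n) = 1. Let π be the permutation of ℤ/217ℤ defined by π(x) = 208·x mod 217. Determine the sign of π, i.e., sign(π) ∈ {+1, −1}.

+1

Start at x=153: 153 → 142 → 24 → 1 → 208 → 81 → 139 → … (one orbit).
Decompose π into cycles: lengths [30, 30, 30, 30, 30, 30, 30, 6, 1] (9 cycles, including the fixed point 0).
Σ(ℓ_i−1) = 217−9 = 208; sign = (−1)^208 = +1.
Zolotarev: (208|217) = +1, matching the cycle-count sign.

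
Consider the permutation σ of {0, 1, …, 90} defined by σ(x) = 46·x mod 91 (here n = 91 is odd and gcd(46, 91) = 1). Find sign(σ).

Start at x=74: 74 → 37 → 64 → 32 → 16 → 8 → 4 → … (one orbit).
The orbit structure of x ↦ 46x mod 91: 10 orbits of sizes [12, 12, 12, 12, 12, 12, 12, 3, 3, 1].
Σ(ℓ_i−1) = 91−10 = 81; sign = (−1)^81 = -1.

-1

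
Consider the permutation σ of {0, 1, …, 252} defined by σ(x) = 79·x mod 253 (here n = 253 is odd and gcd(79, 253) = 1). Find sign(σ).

+1

Start at x=58: 58 → 28 → 188 → 178 → 147 → 228 → 49 → … (one orbit).
Cycle lengths of π_79 on ℤ/253ℤ: [110, 110, 22, 10, 1]; 5 cycles in total.
Σ(ℓ_i−1) = 253−5 = 248; sign = (−1)^248 = +1.
Check: (79/253) = +1 by Zolotarev.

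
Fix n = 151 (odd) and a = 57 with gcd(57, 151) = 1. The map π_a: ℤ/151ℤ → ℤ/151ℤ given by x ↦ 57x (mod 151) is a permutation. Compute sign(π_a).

-1

Orbit of 41 under x↦57x: [41, 72, 27, 29, 143, 148, 131]… (length divides ord_151(57)).
The orbit structure of x ↦ 57x mod 151: 4 orbits of sizes [50, 50, 50, 1].
Σ(ℓ_i−1) = 151−4 = 147; sign = (−1)^147 = -1.
The Jacobi symbol (57|151) = -1 (Zolotarev) agrees.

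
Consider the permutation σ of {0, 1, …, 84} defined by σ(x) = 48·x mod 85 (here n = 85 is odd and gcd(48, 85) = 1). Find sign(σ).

+1

Trace 57: π^k(57) = [57, 16, 3, 59, 27, 21, 73] for k=0..6.
Cycle type of π: 16×5 + 4 + 1; total 7 cycles.
7 cycles on 85: each ℓ→(−1)^(ℓ−1), product (−1)^78 = +1.
Check: (48/85) = +1 by Zolotarev.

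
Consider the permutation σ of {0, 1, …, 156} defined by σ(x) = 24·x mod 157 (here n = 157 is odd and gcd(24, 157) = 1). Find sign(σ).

Orbit of 139 under x↦24x: [139, 39, 151, 13, 155, 109, 104]… (length divides ord_157(24)).
Decompose π into cycles: lengths [156, 1] (2 cycles, including the fixed point 0).
2 cycles on 157: each ℓ→(−1)^(ℓ−1), product (−1)^155 = -1.
Check: (24/157) = -1 by Zolotarev.

-1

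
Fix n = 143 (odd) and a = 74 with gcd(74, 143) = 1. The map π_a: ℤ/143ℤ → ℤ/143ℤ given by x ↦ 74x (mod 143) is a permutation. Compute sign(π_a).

Orbit of 16 under x↦74x: [16, 40, 100, 107, 53, 61, 81]… (length divides ord_143(74)).
Cycle type of π: 30×4 + 10 + 3×4 + 1; total 10 cycles.
143 − 10 = 133 transpositions; sign(π) = (−1)^133 = -1.
Via Zolotarev, sign(π_{74}) = (74|143) = -1.

-1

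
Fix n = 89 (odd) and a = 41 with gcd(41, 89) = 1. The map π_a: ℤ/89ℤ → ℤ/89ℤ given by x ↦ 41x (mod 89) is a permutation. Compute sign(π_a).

Orbit of 68 under x↦41x: [68, 29, 32, 66, 36, 52, 85]… (length divides ord_89(41)).
Decompose π into cycles: lengths [88, 1] (2 cycles, including the fixed point 0).
2 cycles on 89: each ℓ→(−1)^(ℓ−1), product (−1)^87 = -1.

-1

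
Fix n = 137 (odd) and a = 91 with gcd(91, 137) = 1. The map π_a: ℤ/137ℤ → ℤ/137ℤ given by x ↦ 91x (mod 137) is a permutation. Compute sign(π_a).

Trace 40: π^k(40) = [40, 78, 111, 100, 58, 72, 113] for k=0..6.
Decompose π into cycles: lengths [136, 1] (2 cycles, including the fixed point 0).
2 cycles on 137: each ℓ→(−1)^(ℓ−1), product (−1)^135 = -1.

-1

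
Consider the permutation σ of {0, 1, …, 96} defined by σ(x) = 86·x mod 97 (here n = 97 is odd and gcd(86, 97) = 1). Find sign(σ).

+1

Start at x=16: 16 → 18 → 93 → 44 → 1 → 86 → 24 → … (one orbit).
Decompose π into cycles: lengths [48, 48, 1] (3 cycles, including the fixed point 0).
3 cycles on 97: each ℓ→(−1)^(ℓ−1), product (−1)^94 = +1.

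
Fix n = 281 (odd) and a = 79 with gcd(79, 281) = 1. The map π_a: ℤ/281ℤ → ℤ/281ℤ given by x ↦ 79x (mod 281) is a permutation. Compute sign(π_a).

Start at x=109: 109 → 181 → 249 → 1 → 79 → 59 → 165 → 109 (one orbit).
π_79 has 41 disjoint cycles with lengths [7, 7, 7, 7, 7, 7, 7, 7, 7, 7, 7, 7, 7, 7, 7, 7, 7, 7, 7, 7, 7, 7, 7, 7, 7, 7, 7, 7, 7, 7, 7, 7, 7, 7, 7, 7, 7, 7, 7, 7, 1] on {0,…,280}.
41 cycles on 281: each ℓ→(−1)^(ℓ−1), product (−1)^240 = +1.
Check: (79/281) = +1 by Zolotarev.

+1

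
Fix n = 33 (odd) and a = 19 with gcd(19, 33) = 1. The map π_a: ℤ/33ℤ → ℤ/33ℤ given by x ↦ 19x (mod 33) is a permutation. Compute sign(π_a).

-1

Start at x=13: 13 → 16 → 7 → 1 → 19 → 31 → 28 → … (one orbit).
Cycle type of π: 10×3 + 1×3; total 6 cycles.
33 − 6 = 27 transpositions; sign(π) = (−1)^27 = -1.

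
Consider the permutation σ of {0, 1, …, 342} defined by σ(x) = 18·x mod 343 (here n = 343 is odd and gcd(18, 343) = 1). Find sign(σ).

Orbit of 18 under x↦18x: [18, 324, 1]… (length divides ord_343(18)).
π_18 has 115 disjoint cycles with lengths [3, 3, 3, 3, 3, 3, 3, 3, 3, 3, 3, 3, 3, 3, 3, 3, 3, 3, 3, 3, 3, 3, 3, 3, 3, 3, 3, 3, 3, 3, 3, 3, 3, 3, 3, 3, 3, 3, 3, 3, 3, 3, 3, 3, 3, 3, 3, 3, 3, 3, 3, 3, 3, 3, 3, 3, 3, 3, 3, 3, 3, 3, 3, 3, 3, 3, 3, 3, 3, 3, 3, 3, 3, 3, 3, 3, 3, 3, 3, 3, 3, 3, 3, 3, 3, 3, 3, 3, 3, 3, 3, 3, 3, 3, 3, 3, 3, 3, 3, 3, 3, 3, 3, 3, 3, 3, 3, 3, 3, 3, 3, 3, 3, 3, 1] on {0,…,342}.
115 cycles on 343: each ℓ→(−1)^(ℓ−1), product (−1)^228 = +1.
The Jacobi symbol (18|343) = +1 (Zolotarev) agrees.

+1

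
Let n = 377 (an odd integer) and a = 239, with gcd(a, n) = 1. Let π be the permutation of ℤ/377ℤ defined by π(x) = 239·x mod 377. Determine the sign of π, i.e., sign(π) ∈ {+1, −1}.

-1

Start at x=268: 268 → 339 → 343 → 168 → 190 → 170 → 291 → … (one orbit).
Cycle type of π: 28×12 + 7×4 + 4×3 + 1; total 20 cycles.
377 − 20 = 357 transpositions; sign(π) = (−1)^357 = -1.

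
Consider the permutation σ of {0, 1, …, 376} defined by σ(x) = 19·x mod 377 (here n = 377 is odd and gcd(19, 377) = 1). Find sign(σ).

Trace 119: π^k(119) = [119, 376, 358, 16, 304, 121, 37] for k=0..6.
Cycle type of π: 84×4 + 28 + 12 + 1; total 7 cycles.
With 7 cycles on 377 points, sign = (−1)^{377−7} = +1.

+1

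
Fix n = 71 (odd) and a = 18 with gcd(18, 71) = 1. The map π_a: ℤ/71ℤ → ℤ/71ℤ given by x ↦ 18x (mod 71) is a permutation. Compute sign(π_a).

+1

Trace 15: π^k(15) = [15, 57, 32, 8, 2, 36, 9] for k=0..6.
π_18 has 3 disjoint cycles with lengths [35, 35, 1] on {0,…,70}.
Σ(ℓ_i−1) = 71−3 = 68; sign = (−1)^68 = +1.
The Jacobi symbol (18|71) = +1 (Zolotarev) agrees.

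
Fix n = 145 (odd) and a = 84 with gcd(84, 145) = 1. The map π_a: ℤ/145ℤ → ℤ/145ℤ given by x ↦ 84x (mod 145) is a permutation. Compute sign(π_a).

-1

Start at x=119: 119 → 136 → 114 → 6 → 69 → 141 → 99 → … (one orbit).
π_84 has 8 disjoint cycles with lengths [28, 28, 28, 28, 28, 2, 2, 1] on {0,…,144}.
Σ(ℓ_i−1) = 145−8 = 137; sign = (−1)^137 = -1.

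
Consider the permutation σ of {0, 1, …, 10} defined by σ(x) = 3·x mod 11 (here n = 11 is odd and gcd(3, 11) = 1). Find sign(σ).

Start at x=1: 1 → 3 → 9 → 5 → 4 → 1 (one orbit).
3 cycles of lengths [5, 5, 1].
3 cycles on 11: each ℓ→(−1)^(ℓ−1), product (−1)^8 = +1.
The Jacobi symbol (3|11) = +1 (Zolotarev) agrees.

+1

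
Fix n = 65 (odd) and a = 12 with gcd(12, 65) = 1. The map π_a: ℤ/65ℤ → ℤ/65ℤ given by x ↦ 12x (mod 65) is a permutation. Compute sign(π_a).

-1

Orbit of 38 under x↦12x: [38, 1, 12, 14]… (length divides ord_65(12)).
The orbit structure of x ↦ 12x mod 65: 20 orbits of sizes [4, 4, 4, 4, 4, 4, 4, 4, 4, 4, 4, 4, 4, 2, 2, 2, 2, 2, 2, 1].
20 cycles on 65: each ℓ→(−1)^(ℓ−1), product (−1)^45 = -1.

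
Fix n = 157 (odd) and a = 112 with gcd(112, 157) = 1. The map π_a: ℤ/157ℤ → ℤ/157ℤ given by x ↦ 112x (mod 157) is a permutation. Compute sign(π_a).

-1

Start at x=98: 98 → 143 → 2 → 67 → 125 → 27 → 41 → … (one orbit).
π_112 has 4 disjoint cycles with lengths [52, 52, 52, 1] on {0,…,156}.
With 4 cycles on 157 points, sign = (−1)^{157−4} = -1.
Check: (112/157) = -1 by Zolotarev.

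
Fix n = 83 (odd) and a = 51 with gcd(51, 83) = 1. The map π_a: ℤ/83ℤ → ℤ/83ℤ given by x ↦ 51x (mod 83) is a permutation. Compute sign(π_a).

Start at x=63: 63 → 59 → 21 → 75 → 7 → 25 → 30 → … (one orbit).
Cycle lengths of π_51 on ℤ/83ℤ: [41, 41, 1]; 3 cycles in total.
sign(π) = (−1)^{n − #cycles} = (−1)^{83−3} = (−1)^80 = +1.
The Jacobi symbol (51|83) = +1 (Zolotarev) agrees.

+1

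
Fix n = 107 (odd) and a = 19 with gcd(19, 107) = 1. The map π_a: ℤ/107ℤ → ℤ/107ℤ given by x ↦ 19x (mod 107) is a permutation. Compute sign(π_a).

Trace 42: π^k(42) = [42, 49, 75, 34, 4, 76, 53] for k=0..6.
The orbit structure of x ↦ 19x mod 107: 3 orbits of sizes [53, 53, 1].
n − c = 107 − 3 = 104; sign = (−1)^104 = +1.
Check: (19/107) = +1 by Zolotarev.

+1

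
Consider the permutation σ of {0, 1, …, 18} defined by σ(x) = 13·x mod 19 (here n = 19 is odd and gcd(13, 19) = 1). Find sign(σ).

Orbit of 13 under x↦13x: [13, 17, 12, 4, 14, 11, 10]… (length divides ord_19(13)).
2 cycles of lengths [18, 1].
With 2 cycles on 19 points, sign = (−1)^{19−2} = -1.
Via Zolotarev, sign(π_{13}) = (13|19) = -1.

-1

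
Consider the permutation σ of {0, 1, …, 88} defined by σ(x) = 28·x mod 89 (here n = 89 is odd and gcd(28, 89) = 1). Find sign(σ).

Trace 75: π^k(75) = [75, 53, 60, 78, 48, 9, 74] for k=0..6.
Cycle lengths of π_28 on ℤ/89ℤ: [88, 1]; 2 cycles in total.
n − c = 89 − 2 = 87; sign = (−1)^87 = -1.

-1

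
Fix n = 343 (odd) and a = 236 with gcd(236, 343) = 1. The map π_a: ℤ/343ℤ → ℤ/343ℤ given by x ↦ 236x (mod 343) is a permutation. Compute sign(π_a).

Start at x=163: 163 → 52 → 267 → 243 → 67 → 34 → 135 → … (one orbit).
Decompose π into cycles: lengths [294, 42, 6, 1] (4 cycles, including the fixed point 0).
Σ(ℓ_i−1) = 343−4 = 339; sign = (−1)^339 = -1.

-1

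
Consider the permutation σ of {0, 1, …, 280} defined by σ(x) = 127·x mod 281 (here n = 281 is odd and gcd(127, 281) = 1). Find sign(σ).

-1

Orbit of 91 under x↦127x: [91, 36, 76, 98, 82, 17, 192]… (length divides ord_281(127)).
The orbit structure of x ↦ 127x mod 281: 2 orbits of sizes [280, 1].
With 2 cycles on 281 points, sign = (−1)^{281−2} = -1.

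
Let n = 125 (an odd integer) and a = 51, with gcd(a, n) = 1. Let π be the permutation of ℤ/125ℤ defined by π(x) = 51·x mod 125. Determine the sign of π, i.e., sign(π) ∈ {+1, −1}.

+1

Start at x=51: 51 → 101 → 26 → 76 → 1 → 51 (one orbit).
Cycle lengths of π_51 on ℤ/125ℤ: [5, 5, 5, 5, 5, 5, 5, 5, 5, 5, 5, 5, 5, 5, 5, 5, 5, 5, 5, 5, 1, 1, 1, 1, 1, 1, 1, 1, 1, 1, 1, 1, 1, 1, 1, 1, 1, 1, 1, 1, 1, 1, 1, 1, 1]; 45 cycles in total.
Σ(ℓ_i−1) = 125−45 = 80; sign = (−1)^80 = +1.
The Jacobi symbol (51|125) = +1 (Zolotarev) agrees.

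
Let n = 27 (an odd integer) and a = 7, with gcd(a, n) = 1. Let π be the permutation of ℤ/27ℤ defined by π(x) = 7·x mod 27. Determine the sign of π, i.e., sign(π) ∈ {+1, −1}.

+1

Trace 10: π^k(10) = [10, 16, 4, 1, 7, 22, 19] for k=0..6.
Decompose π into cycles: lengths [9, 9, 3, 3, 1, 1, 1] (7 cycles, including the fixed point 0).
Σ(ℓ_i−1) = 27−7 = 20; sign = (−1)^20 = +1.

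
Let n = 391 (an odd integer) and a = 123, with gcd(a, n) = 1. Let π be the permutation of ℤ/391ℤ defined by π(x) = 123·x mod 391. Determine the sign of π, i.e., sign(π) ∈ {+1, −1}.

+1

Trace 52: π^k(52) = [52, 140, 16, 13, 35, 4, 101] for k=0..6.
Decompose π into cycles: lengths [44, 44, 44, 44, 44, 44, 44, 44, 11, 11, 4, 4, 4, 4, 1] (15 cycles, including the fixed point 0).
Σ(ℓ_i−1) = 391−15 = 376; sign = (−1)^376 = +1.
Check: (123/391) = +1 by Zolotarev.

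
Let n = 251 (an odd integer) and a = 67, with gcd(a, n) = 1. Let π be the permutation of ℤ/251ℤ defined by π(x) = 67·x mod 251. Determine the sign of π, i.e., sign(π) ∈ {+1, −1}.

+1

Start at x=83: 83 → 39 → 103 → 124 → 25 → 169 → 28 → … (one orbit).
π_67 has 3 disjoint cycles with lengths [125, 125, 1] on {0,…,250}.
n − c = 251 − 3 = 248; sign = (−1)^248 = +1.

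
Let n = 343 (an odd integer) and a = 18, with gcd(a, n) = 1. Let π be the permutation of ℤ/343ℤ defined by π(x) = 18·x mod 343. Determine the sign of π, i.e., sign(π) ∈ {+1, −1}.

+1

Orbit of 1 under x↦18x: [1, 18, 324]… (length divides ord_343(18)).
Cycle type of π: 3×114 + 1; total 115 cycles.
115 cycles on 343: each ℓ→(−1)^(ℓ−1), product (−1)^228 = +1.
(18|343)_J = +1 (Zolotarev's lemma cross-check).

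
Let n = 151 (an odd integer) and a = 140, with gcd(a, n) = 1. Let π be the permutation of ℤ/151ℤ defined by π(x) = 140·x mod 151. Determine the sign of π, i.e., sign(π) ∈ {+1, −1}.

Trace 17: π^k(17) = [17, 115, 94, 23, 49, 65, 40] for k=0..6.
Cycle type of π: 150 + 1; total 2 cycles.
n − c = 151 − 2 = 149; sign = (−1)^149 = -1.
Check: (140/151) = -1 by Zolotarev.

-1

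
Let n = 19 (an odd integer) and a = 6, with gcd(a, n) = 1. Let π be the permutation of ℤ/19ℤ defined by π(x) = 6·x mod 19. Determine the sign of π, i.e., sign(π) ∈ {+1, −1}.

+1

Start at x=6: 6 → 17 → 7 → 4 → 5 → 11 → 9 → … (one orbit).
3 cycles of lengths [9, 9, 1].
sign(π) = (−1)^{n − #cycles} = (−1)^{19−3} = (−1)^16 = +1.
(6|19)_J = +1 (Zolotarev's lemma cross-check).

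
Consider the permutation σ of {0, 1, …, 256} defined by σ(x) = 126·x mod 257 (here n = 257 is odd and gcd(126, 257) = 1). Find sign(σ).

Orbit of 68 under x↦126x: [68, 87, 168, 94, 22, 202, 9]… (length divides ord_257(126)).
Cycle type of π: 256 + 1; total 2 cycles.
sign(π) = (−1)^{n − #cycles} = (−1)^{257−2} = (−1)^255 = -1.
Check: (126/257) = -1 by Zolotarev.

-1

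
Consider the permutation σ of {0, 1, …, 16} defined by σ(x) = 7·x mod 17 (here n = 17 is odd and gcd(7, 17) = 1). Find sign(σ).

-1

Start at x=4: 4 → 11 → 9 → 12 → 16 → 10 → 2 → … (one orbit).
The orbit structure of x ↦ 7x mod 17: 2 orbits of sizes [16, 1].
17 − 2 = 15 transpositions; sign(π) = (−1)^15 = -1.
Zolotarev: (7|17) = -1, matching the cycle-count sign.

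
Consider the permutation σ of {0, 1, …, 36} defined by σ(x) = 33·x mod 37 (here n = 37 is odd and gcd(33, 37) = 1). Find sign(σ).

Orbit of 34 under x↦33x: [34, 12, 26, 7, 9, 1, 33]… (length divides ord_37(33)).
5 cycles of lengths [9, 9, 9, 9, 1].
n − c = 37 − 5 = 32; sign = (−1)^32 = +1.
Via Zolotarev, sign(π_{33}) = (33|37) = +1.

+1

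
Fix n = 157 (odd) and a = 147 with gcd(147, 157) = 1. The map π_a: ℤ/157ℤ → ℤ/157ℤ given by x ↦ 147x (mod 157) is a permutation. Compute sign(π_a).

+1

Start at x=121: 121 → 46 → 11 → 47 → 1 → 147 → 100 → … (one orbit).
Decompose π into cycles: lengths [39, 39, 39, 39, 1] (5 cycles, including the fixed point 0).
Σ(ℓ_i−1) = 157−5 = 152; sign = (−1)^152 = +1.
(147|157)_J = +1 (Zolotarev's lemma cross-check).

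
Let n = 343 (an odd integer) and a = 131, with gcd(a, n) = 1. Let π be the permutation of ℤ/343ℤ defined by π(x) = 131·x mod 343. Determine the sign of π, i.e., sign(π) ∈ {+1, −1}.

-1

Trace 279: π^k(279) = [279, 191, 325, 43, 145, 130, 223] for k=0..6.
Cycle lengths of π_131 on ℤ/343ℤ: [294, 42, 6, 1]; 4 cycles in total.
sign(π) = (−1)^{n − #cycles} = (−1)^{343−4} = (−1)^339 = -1.
(131|343)_J = -1 (Zolotarev's lemma cross-check).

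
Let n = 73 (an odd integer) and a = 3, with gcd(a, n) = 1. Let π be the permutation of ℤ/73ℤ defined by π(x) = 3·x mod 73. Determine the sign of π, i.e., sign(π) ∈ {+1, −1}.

+1

Trace 1: π^k(1) = [1, 3, 9, 27, 8, 24, 72] for k=0..6.
7 cycles of lengths [12, 12, 12, 12, 12, 12, 1].
n − c = 73 − 7 = 66; sign = (−1)^66 = +1.
Check: (3/73) = +1 by Zolotarev.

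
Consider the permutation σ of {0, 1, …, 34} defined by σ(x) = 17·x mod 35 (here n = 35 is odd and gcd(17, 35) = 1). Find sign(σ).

+1

Trace 11: π^k(11) = [11, 12, 29, 3, 16, 27, 4] for k=0..6.
The orbit structure of x ↦ 17x mod 35: 5 orbits of sizes [12, 12, 6, 4, 1].
Σ(ℓ_i−1) = 35−5 = 30; sign = (−1)^30 = +1.
Zolotarev: (17|35) = +1, matching the cycle-count sign.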